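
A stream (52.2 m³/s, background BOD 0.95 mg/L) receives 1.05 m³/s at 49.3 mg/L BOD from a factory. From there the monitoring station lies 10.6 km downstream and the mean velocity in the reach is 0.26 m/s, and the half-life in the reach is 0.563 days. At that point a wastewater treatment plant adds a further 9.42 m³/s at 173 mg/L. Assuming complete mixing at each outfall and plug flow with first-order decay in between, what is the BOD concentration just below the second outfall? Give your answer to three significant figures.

Conservation of mass: C = (52.20·0.9500 + 1.050·49.30) / 53.25 = 101.4/53.25 = 1.903 mg/L; combined flow 53.25 m³/s.
Travel time t = 10.6·1000 / 0.26 = 40770 s = 11.32 h.
Half-life 0.563 d → k = ln 2 / 0.563 = 1.231 d⁻¹.
After decay, C = 1.903 × e^(−kt) = 1.903 × 0.5594 = 1.065 mg/L.
Second outfall: C = (53.25·1.065 + 9.420·173.0)/62.67 = 26.91 mg/L.

26.9 mg/L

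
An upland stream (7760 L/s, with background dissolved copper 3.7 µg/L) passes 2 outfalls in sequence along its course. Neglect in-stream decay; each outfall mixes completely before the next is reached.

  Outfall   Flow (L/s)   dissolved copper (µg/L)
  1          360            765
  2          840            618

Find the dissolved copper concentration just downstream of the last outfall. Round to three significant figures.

After outfall 1: Q = 7760 + 360.0 = 8120 L/s; C = (7760·3.700 + 360.0·765.0)/8120 = 37.45 µg/L.
After outfall 2: Q = 8120 + 840.0 = 8960 L/s; C = (8120·37.45 + 840.0·618.0)/8960 = 91.88 µg/L.

91.9 µg/L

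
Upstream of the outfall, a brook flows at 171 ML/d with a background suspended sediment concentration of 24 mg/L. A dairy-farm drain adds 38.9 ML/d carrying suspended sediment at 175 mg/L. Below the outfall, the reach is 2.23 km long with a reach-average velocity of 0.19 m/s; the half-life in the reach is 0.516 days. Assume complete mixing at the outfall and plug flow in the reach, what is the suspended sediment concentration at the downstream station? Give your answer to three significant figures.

43.3 mg/L

Mass balance: C = (171.0·24.00 + 38.90·175.0) / 209.9 = 10910/209.9 = 51.98 mg/L.
Travel time t = 2.23·1000 / 0.19 = 11740 s = 3.260 h.
Half-life 0.516 d → k = ln 2 / 0.516 = 1.343 d⁻¹.
Decay over the reach: 51.98·exp(−kt) = 51.98·0.8332 = 43.31 mg/L.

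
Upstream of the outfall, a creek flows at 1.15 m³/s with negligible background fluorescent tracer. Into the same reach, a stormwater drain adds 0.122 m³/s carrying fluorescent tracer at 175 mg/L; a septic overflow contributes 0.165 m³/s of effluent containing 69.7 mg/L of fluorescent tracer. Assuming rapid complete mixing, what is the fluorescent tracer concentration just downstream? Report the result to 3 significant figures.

22.9 mg/L

After mixing, C = (1.150·0 + 0.1220·175.0 + 0.1650·69.70) / 1.437 = 32.85/1.437 = 22.86 mg/L.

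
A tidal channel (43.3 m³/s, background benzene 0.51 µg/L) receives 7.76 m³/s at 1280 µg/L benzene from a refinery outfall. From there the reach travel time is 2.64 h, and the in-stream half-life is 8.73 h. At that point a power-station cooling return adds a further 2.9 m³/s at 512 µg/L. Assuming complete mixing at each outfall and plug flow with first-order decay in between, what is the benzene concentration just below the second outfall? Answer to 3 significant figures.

Mixed concentration C = ΣQC/ΣQ = (43.30·0.5100 + 7.760·1280) / 51.06 = 9955/51.06 = 195.0 µg/L; combined flow 51.06 m³/s.
Half-life 8.73 h → k = ln 2 / 8.73 = 0.07940 h⁻¹ = 1.906 d⁻¹.
After decay, C = 195.0 × e^(−kt) = 195.0 × 0.8109 = 158.1 µg/L.
Second outfall: C = (51.06·158.1 + 2.900·512.0)/53.96 = 177.1 µg/L.

177 µg/L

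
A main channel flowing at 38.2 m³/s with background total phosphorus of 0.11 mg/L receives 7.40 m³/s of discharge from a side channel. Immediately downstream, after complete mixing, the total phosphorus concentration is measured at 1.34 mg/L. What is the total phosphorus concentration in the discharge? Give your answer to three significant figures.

Mass balance: 38.20·0.1100 + 7.400·Cₑ = 45.60·1.340
→ Cₑ = (45.60·1.340 − 38.20·0.1100) / 7.400 = 7.689 mg/L.

7.69 mg/L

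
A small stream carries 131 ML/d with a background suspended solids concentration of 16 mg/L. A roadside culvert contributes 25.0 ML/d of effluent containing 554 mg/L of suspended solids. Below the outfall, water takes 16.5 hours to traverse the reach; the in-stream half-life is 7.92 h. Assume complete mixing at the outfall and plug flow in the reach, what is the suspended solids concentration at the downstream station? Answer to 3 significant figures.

Mixed concentration C = ΣQC/ΣQ = (131.0·16.00 + 25.00·554.0) / 156.0 = 15950/156.0 = 102.2 mg/L.
Half-life 7.92 h → k = ln 2 / 7.92 = 0.08752 h⁻¹ = 2.100 d⁻¹.
Decay over the reach: 102.2·exp(−kt) = 102.2·0.2360 = 24.12 mg/L.

24.1 mg/L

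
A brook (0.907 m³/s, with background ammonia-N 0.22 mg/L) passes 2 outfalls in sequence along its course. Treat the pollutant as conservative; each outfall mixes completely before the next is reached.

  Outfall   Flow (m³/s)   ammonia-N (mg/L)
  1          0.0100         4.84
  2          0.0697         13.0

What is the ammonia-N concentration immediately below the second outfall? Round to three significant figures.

Outfall 1: combined Q = 0.9170 m³/s; C = (0.9070·0.2200 + 0.01000·4.840)/0.9170 = 0.2704 mg/L.
Outfall 2: combined Q = 0.9867 m³/s; C = (0.9170·0.2704 + 0.06970·13.00)/0.9867 = 1.170 mg/L.

1.17 mg/L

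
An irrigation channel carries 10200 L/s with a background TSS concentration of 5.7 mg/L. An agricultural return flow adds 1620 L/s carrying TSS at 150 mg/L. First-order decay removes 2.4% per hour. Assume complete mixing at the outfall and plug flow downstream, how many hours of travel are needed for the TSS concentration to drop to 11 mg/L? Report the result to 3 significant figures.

Mass balance: C = (10200·5.700 + 1620·150.0) / 11820 = 301100/11820 = 25.48 mg/L.
2.4%/h lost → k = −ln(1 − 0.024) = 0.02429 h⁻¹.
25.48·exp(−k·t) = 11 → t = ln(25.48/11)/k = 124500 s = 34.57 h.

34.6 h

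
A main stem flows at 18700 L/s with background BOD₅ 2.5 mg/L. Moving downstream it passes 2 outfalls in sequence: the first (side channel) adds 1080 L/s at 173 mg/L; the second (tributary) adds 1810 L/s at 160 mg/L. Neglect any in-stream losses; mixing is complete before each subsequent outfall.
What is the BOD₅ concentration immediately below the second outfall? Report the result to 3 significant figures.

24.2 mg/L

Below outfall 1: Q → 19780 L/s, C = (18700·2.500 + 1080·173.0)/19780 = 11.81 mg/L.
Below outfall 2: Q → 21590 L/s, C = (19780·11.81 + 1810·160.0)/21590 = 24.23 mg/L.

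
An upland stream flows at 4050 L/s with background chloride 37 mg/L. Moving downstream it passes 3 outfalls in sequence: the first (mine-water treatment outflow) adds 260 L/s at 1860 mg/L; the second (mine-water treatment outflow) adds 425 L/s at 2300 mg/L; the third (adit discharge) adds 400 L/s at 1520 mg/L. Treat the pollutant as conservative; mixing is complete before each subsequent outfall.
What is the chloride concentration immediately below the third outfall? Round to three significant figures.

After outfall 1: Q = 4050 + 260.0 = 4310 L/s; C = (4050·37.00 + 260.0·1860)/4310 = 147.0 mg/L.
After outfall 2: Q = 4310 + 425.0 = 4735 L/s; C = (4310·147.0 + 425.0·2300)/4735 = 340.2 mg/L.
After outfall 3: Q = 4735 + 400.0 = 5135 L/s; C = (4735·340.2 + 400.0·1520)/5135 = 432.1 mg/L.

432 mg/L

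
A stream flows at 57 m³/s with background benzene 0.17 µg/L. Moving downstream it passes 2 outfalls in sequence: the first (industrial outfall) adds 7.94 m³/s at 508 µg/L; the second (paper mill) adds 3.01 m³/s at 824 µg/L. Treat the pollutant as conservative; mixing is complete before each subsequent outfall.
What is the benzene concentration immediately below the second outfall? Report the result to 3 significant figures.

Outfall 1: combined Q = 64.94 m³/s; C = (57.00·0.1700 + 7.940·508.0)/64.94 = 62.26 µg/L.
Outfall 2: combined Q = 67.95 m³/s; C = (64.94·62.26 + 3.010·824.0)/67.95 = 96.00 µg/L.

96.0 µg/L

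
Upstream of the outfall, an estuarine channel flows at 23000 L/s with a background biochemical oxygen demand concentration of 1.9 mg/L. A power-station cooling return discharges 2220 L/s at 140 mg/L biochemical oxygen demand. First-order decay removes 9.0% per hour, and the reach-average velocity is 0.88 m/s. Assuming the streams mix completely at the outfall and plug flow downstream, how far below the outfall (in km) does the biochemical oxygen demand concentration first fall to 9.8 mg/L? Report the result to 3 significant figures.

Mass balance: C = (23000·1.900 + 2220·140.0) / 25220 = 354500/25220 = 14.06 mg/L.
9.0%/h lost → k = −ln(1 − 0.09) = 0.09431 h⁻¹.
Set 14.06·exp(−k·t) = 9.8 → t = ln(14.06/9.8)/k = 13770 s = 3.824 h.
Distance = v·t = 0.88·13770 = 12120 m = 12.12 km.

12.1 km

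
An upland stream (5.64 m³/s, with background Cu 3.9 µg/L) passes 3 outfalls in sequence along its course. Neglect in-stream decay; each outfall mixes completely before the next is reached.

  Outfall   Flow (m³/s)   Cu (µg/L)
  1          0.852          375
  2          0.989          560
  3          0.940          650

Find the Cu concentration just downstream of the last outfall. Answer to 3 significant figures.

After outfall 1: Q = 5.640 + 0.8520 = 6.492 m³/s; C = (5.640·3.900 + 0.8520·375.0)/6.492 = 52.60 µg/L.
After outfall 2: Q = 6.492 + 0.9890 = 7.481 m³/s; C = (6.492·52.60 + 0.9890·560.0)/7.481 = 119.7 µg/L.
After outfall 3: Q = 7.481 + 0.9400 = 8.421 m³/s; C = (7.481·119.7 + 0.9400·650.0)/8.421 = 178.9 µg/L.

179 µg/L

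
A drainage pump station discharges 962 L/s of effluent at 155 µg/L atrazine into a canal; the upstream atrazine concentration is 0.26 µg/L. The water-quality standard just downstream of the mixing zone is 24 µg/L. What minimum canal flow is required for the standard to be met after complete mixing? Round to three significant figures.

Set C_mix = 24: (Q·0.2600 + 962.0·155.0) / (Q + 962.0) = 24
→ Q = 962.0·(155.0 − 24)/(24 − 0.2600) = 5308 L/s.

5310 L/s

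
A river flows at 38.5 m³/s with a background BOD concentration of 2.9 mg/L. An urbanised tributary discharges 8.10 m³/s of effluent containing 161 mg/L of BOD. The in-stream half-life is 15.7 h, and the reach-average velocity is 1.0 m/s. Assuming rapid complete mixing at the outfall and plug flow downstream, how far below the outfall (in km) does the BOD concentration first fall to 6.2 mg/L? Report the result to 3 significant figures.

130 km

Mixed concentration C = ΣQC/ΣQ = (38.50·2.900 + 8.100·161.0) / 46.60 = 1416/46.60 = 30.38 mg/L.
Half-life 15.7 h → k = ln 2 / 15.7 = 0.04415 h⁻¹ = 1.060 d⁻¹.
Set 30.38·exp(−k·t) = 6.2 → t = ln(30.38/6.2)/k = 129600 s = 36.00 h.
Distance = v·t = 1.0·129600 = 129600 m = 129.6 km.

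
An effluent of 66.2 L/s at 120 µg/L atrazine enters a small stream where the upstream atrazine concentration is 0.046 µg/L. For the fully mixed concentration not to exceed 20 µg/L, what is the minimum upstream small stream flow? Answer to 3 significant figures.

Set C_mix = 20: (Q·0.04600 + 66.20·120.0) / (Q + 66.20) = 20
→ Q = 66.20·(120.0 − 20)/(20 − 0.04600) = 331.8 L/s.

332 L/s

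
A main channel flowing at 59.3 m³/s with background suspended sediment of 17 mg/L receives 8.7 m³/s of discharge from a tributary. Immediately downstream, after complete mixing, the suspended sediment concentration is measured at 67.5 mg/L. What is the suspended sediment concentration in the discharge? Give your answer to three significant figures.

Mass balance: 59.30·17.00 + 8.700·Cₑ = 68.00·67.50
→ Cₑ = (68.00·67.50 − 59.30·17.00) / 8.700 = 411.7 mg/L.

412 mg/L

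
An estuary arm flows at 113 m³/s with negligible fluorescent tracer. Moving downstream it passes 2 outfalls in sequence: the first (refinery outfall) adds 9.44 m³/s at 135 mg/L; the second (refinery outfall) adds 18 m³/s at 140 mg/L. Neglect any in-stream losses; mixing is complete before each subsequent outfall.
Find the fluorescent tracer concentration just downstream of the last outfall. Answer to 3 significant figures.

After outfall 1: Q = 113.0 + 9.440 = 122.4 m³/s; C = (113.0·0 + 9.440·135.0)/122.4 = 10.41 mg/L.
After outfall 2: Q = 122.4 + 18.00 = 140.4 m³/s; C = (122.4·10.41 + 18.00·140.0)/140.4 = 27.02 mg/L.

27.0 mg/L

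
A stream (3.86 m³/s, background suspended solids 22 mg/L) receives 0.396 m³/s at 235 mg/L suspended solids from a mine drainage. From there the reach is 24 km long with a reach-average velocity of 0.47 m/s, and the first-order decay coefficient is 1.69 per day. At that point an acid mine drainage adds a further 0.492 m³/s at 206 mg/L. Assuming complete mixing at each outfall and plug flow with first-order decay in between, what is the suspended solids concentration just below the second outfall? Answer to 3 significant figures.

35.2 mg/L

Mass balance: C = (3.860·22.00 + 0.3960·235.0) / 4.256 = 178.0/4.256 = 41.82 mg/L; combined flow 4.256 m³/s.
Travel time t = 24·1000 / 0.47 = 51060 s = 14.18 h.
After decay, C = 41.82 × e^(−kt) = 41.82 × 0.3683 = 15.40 mg/L.
At the second outfall, C = (4.256·15.40 + 0.4920·206.0) / (4.256 + 0.4920) = 35.15 mg/L.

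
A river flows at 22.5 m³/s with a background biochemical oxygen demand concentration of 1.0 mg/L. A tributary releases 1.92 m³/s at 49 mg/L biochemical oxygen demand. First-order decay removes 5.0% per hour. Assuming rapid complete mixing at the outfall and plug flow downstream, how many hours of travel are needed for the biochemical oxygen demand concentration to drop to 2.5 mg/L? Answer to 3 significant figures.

12.6 h

Conservation of mass: C = (22.50·1.000 + 1.920·49.00) / 24.42 = 116.6/24.42 = 4.774 mg/L.
5.0%/h lost → k = −ln(1 − 0.05) = 0.05129 h⁻¹.
4.774·exp(−k·t) = 2.5 → t = ln(4.774/2.5)/k = 45400 s = 12.61 h.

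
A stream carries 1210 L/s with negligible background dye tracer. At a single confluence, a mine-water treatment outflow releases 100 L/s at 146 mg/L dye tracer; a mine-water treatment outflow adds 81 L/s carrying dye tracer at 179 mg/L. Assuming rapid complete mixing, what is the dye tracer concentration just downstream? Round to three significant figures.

20.9 mg/L

After mixing, C = (1210·0 + 100.0·146.0 + 81.00·179.0) / 1391 = 29100/1391 = 20.92 mg/L.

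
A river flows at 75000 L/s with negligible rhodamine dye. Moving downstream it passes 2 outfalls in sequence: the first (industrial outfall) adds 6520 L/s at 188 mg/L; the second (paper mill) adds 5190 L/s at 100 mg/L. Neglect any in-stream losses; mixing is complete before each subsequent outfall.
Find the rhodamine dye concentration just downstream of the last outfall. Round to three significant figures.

20.1 mg/L

Outfall 1: combined Q = 81520 L/s; C = (75000·0 + 6520·188.0)/81520 = 15.04 mg/L.
Outfall 2: combined Q = 86710 L/s; C = (81520·15.04 + 5190·100.0)/86710 = 20.12 mg/L.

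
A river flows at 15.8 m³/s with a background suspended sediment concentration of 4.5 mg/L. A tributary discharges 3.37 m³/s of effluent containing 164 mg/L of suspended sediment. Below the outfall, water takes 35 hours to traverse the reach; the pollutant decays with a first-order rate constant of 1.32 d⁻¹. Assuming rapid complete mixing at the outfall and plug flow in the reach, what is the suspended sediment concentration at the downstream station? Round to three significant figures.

4.75 mg/L

After mixing, C = (15.80·4.500 + 3.370·164.0) / 19.17 = 623.8/19.17 = 32.54 mg/L.
First-order decay: C = 32.54·exp(−k·t) = 32.54·0.1459 = 4.747 mg/L.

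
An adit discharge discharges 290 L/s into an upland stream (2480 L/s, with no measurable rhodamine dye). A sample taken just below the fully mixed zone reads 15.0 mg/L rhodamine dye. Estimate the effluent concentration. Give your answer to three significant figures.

Mass balance: 2480·0 + 290.0·Cₑ = 2770·15.00
→ Cₑ = (2770·15.00 − 2480·0) / 290.0 = 143.3 mg/L.

143 mg/L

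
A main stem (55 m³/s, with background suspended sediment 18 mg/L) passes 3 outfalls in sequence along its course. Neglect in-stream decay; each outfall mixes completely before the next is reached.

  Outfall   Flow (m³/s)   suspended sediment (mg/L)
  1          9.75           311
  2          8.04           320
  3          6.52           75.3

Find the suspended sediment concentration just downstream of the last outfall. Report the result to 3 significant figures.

89.3 mg/L

After outfall 1: Q = 55.00 + 9.750 = 64.75 m³/s; C = (55.00·18.00 + 9.750·311.0)/64.75 = 62.12 mg/L.
After outfall 2: Q = 64.75 + 8.040 = 72.79 m³/s; C = (64.75·62.12 + 8.040·320.0)/72.79 = 90.60 mg/L.
After outfall 3: Q = 72.79 + 6.520 = 79.31 m³/s; C = (72.79·90.60 + 6.520·75.30)/79.31 = 89.35 mg/L.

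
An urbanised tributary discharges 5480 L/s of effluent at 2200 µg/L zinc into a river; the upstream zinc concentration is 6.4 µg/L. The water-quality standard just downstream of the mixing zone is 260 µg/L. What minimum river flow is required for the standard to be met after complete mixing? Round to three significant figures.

Set C_mix = 260: (Q·6.400 + 5480·2200) / (Q + 5480) = 260
→ Q = 5480·(2200 − 260)/(260 − 6.400) = 41920 L/s.

41900 L/s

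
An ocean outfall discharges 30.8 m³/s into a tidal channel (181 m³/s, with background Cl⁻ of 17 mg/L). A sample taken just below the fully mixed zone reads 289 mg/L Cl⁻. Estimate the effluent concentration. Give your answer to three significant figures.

Mass balance: 181.0·17.00 + 30.80·Cₑ = 211.8·289.0
→ Cₑ = (211.8·289.0 − 181.0·17.00) / 30.80 = 1887 mg/L.

1890 mg/L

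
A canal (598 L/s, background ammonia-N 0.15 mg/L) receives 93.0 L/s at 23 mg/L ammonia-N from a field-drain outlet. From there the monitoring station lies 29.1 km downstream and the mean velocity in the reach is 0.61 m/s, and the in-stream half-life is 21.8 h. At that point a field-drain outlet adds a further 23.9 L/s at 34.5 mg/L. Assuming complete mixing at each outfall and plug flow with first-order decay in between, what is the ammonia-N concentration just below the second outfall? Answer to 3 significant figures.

3.20 mg/L

Mass balance: C = (598.0·0.1500 + 93.00·23.00) / 691.0 = 2229/691.0 = 3.225 mg/L; combined flow 691.0 L/s.
Travel time t = 29.1·1000 / 0.61 = 47700 s = 13.25 h.
Half-life 21.8 h → k = ln 2 / 21.8 = 0.03180 h⁻¹ = 0.7631 d⁻¹.
First-order decay: C = 3.225·exp(−k·t) = 3.225·0.6562 = 2.116 mg/L.
Second outfall: C = (691.0·2.116 + 23.90·34.50)/714.9 = 3.199 mg/L.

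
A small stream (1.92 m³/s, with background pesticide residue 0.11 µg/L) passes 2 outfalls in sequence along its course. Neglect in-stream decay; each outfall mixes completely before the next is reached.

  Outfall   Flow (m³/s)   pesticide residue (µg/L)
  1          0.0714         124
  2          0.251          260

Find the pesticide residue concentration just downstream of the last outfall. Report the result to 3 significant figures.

33.1 µg/L

Below outfall 1: Q → 1.991 m³/s, C = (1.920·0.1100 + 0.07140·124.0)/1.991 = 4.552 µg/L.
Below outfall 2: Q → 2.242 m³/s, C = (1.991·4.552 + 0.2510·260.0)/2.242 = 33.15 µg/L.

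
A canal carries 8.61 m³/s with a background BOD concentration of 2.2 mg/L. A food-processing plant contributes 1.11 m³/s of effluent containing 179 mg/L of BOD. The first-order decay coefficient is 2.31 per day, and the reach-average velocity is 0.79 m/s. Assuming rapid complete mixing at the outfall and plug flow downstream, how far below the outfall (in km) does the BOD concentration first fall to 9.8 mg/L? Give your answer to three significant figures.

Mixed concentration C = ΣQC/ΣQ = (8.610·2.200 + 1.110·179.0) / 9.720 = 217.6/9.720 = 22.39 mg/L.
Set 22.39·exp(−k·t) = 9.8 → t = ln(22.39/9.8)/k = 30900 s = 8.584 h.
Distance = v·t = 0.79·30900 = 24410 m = 24.41 km.

24.4 km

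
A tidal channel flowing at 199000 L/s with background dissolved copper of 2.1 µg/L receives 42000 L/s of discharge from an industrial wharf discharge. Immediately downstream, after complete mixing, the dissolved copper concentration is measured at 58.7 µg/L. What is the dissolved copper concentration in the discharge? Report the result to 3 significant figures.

327 µg/L

Mass balance: 199000·2.100 + 42000·Cₑ = 241000·58.70
→ Cₑ = (241000·58.70 − 199000·2.100) / 42000 = 326.9 µg/L.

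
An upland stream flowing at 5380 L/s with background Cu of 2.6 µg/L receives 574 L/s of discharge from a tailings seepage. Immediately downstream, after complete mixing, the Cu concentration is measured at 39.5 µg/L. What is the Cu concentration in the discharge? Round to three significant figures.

Mass balance: 5380·2.600 + 574.0·Cₑ = 5954·39.50
→ Cₑ = (5954·39.50 − 5380·2.600) / 574.0 = 385.4 µg/L.

385 µg/L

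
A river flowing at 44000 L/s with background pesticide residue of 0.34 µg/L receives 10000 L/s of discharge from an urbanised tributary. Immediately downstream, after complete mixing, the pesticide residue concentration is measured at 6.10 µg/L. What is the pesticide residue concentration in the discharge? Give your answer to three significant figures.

31.4 µg/L

Mass balance: 44000·0.3400 + 10000·Cₑ = 54000·6.100
→ Cₑ = (54000·6.100 − 44000·0.3400) / 10000 = 31.44 µg/L.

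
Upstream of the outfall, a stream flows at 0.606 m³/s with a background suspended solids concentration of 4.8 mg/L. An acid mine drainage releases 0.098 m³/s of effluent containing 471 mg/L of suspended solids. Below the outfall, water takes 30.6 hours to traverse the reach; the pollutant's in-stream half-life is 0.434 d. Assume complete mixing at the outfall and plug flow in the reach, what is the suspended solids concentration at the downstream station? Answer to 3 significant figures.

After mixing, C = (0.6060·4.800 + 0.09800·471.0) / 0.7040 = 49.07/0.7040 = 69.70 mg/L.
Half-life 0.434 d → k = ln 2 / 0.434 = 1.597 d⁻¹.
Applying C = C₀e^(−kt): 69.70 × 0.1305 = 9.096 mg/L.

9.10 mg/L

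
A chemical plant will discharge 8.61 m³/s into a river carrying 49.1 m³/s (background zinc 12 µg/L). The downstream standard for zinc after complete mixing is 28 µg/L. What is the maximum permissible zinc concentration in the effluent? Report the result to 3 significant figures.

119 µg/L

At the limit, (Qr·Cr + Qe·Cₑ)/(Qr + Qe) = 28:
Cₑ = (57.71·28 − 49.10·12.00) / 8.610 = 119.2 µg/L.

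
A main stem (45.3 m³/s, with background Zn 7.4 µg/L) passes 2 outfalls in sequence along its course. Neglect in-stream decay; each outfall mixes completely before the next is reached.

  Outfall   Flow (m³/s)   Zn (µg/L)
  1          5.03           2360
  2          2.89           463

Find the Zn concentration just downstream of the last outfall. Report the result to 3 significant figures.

254 µg/L

Outfall 1: combined Q = 50.33 m³/s; C = (45.30·7.400 + 5.030·2360)/50.33 = 242.5 µg/L.
Outfall 2: combined Q = 53.22 m³/s; C = (50.33·242.5 + 2.890·463.0)/53.22 = 254.5 µg/L.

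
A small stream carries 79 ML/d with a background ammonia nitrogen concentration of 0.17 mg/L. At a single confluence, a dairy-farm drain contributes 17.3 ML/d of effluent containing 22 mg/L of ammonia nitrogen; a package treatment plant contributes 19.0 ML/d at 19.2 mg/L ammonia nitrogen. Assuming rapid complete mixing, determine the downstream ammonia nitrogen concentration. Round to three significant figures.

6.58 mg/L

Mixed concentration C = ΣQC/ΣQ = (79.00·0.1700 + 17.30·22.00 + 19.00·19.20) / 115.3 = 758.8/115.3 = 6.581 mg/L.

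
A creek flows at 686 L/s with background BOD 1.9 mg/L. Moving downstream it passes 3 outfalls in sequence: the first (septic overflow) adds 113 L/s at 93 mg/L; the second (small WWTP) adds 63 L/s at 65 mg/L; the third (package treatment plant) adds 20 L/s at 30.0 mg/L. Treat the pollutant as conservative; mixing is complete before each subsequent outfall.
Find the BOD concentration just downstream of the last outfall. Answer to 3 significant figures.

Outfall 1: combined Q = 799.0 L/s; C = (686.0·1.900 + 113.0·93.00)/799.0 = 14.78 mg/L.
Outfall 2: combined Q = 862.0 L/s; C = (799.0·14.78 + 63.00·65.00)/862.0 = 18.45 mg/L.
Outfall 3: combined Q = 882.0 L/s; C = (862.0·18.45 + 20.00·30.00)/882.0 = 18.72 mg/L.

18.7 mg/L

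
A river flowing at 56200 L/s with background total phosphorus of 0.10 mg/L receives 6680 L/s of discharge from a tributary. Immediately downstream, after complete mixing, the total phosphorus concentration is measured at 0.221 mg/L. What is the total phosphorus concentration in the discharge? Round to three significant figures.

Mass balance: 56200·0.1000 + 6680·Cₑ = 62880·0.2210
→ Cₑ = (62880·0.2210 − 56200·0.1000) / 6680 = 1.239 mg/L.

1.24 mg/L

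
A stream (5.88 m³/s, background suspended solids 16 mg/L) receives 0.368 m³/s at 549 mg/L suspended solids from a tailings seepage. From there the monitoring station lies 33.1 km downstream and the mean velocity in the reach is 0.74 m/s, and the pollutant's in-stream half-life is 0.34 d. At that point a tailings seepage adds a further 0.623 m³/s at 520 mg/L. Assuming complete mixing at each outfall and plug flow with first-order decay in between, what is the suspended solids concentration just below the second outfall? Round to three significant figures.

62.1 mg/L

After mixing, C = (5.880·16.00 + 0.3680·549.0) / 6.248 = 296.1/6.248 = 47.39 mg/L; combined flow 6.248 m³/s.
Travel time t = 33.1·1000 / 0.74 = 44730 s = 12.42 h.
Half-life 0.34 d → k = ln 2 / 0.34 = 2.039 d⁻¹.
Applying C = C₀e^(−kt): 47.39 × 0.3480 = 16.49 mg/L.
At the second outfall, C = (6.248·16.49 + 0.6230·520.0) / (6.248 + 0.6230) = 62.15 mg/L.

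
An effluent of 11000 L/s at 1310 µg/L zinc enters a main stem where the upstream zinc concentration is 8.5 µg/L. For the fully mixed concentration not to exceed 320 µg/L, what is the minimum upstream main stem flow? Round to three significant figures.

Set C_mix = 320: (Q·8.500 + 11000·1310) / (Q + 11000) = 320
→ Q = 11000·(1310 − 320)/(320 − 8.500) = 34960 L/s.

35000 L/s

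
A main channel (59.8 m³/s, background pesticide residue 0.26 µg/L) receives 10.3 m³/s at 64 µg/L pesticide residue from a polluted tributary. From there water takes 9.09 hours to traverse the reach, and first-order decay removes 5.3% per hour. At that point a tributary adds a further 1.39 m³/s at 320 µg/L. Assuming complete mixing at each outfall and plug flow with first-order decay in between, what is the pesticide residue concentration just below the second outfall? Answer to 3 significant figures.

12.0 µg/L

Mass balance: C = (59.80·0.2600 + 10.30·64.00) / 70.10 = 674.7/70.10 = 9.626 µg/L; combined flow 70.10 m³/s.
5.3%/h lost → k = −ln(1 − 0.053) = 0.05446 h⁻¹.
After decay, C = 9.626 × e^(−kt) = 9.626 × 0.6096 = 5.867 µg/L.
At the second outfall, C = (70.10·5.867 + 1.390·320.0) / (70.10 + 1.390) = 11.98 µg/L.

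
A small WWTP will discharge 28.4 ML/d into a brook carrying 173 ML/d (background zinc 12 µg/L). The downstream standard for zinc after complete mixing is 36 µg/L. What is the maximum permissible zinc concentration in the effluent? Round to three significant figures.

At the limit, (Qr·Cr + Qe·Cₑ)/(Qr + Qe) = 36:
Cₑ = (201.4·36 − 173.0·12.00) / 28.40 = 182.2 µg/L.

182 µg/L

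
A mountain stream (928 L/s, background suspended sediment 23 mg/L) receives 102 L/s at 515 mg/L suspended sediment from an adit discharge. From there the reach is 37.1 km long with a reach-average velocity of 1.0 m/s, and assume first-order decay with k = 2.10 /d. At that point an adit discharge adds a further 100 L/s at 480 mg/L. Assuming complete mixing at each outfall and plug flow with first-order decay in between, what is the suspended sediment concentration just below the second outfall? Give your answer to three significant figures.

69.0 mg/L

Conservation of mass: C = (928.0·23.00 + 102.0·515.0) / 1030 = 73870/1030 = 71.72 mg/L; combined flow 1030 L/s.
Travel time t = 37.1·1000 / 1.0 = 37100 s = 10.31 h.
After decay, C = 71.72 × e^(−kt) = 71.72 × 0.4059 = 29.11 mg/L.
Second outfall: C = (1030·29.11 + 100.0·480.0)/1130 = 69.01 mg/L.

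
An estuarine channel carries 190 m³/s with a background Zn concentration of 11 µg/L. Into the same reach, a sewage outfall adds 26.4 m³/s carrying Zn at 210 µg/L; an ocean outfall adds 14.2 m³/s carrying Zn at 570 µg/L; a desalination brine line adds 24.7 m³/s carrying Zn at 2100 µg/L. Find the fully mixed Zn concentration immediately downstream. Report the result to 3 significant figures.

Mixed concentration C = ΣQC/ΣQ = (190.0·11.00 + 26.40·210.0 + 14.20·570.0 + 24.70·2100) / 255.3 = 67600/255.3 = 264.8 µg/L.

265 µg/L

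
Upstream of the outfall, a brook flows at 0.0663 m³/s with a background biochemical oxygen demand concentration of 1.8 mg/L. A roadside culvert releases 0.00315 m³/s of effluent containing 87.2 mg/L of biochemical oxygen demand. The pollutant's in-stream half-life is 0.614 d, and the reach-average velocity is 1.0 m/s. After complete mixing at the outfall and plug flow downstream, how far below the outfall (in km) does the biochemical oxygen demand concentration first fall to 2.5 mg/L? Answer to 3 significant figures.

After mixing, C = (0.06630·1.800 + 0.003150·87.20) / 0.06945 = 0.3940/0.06945 = 5.673 mg/L.
Half-life 0.614 d → k = ln 2 / 0.614 = 1.129 d⁻¹.
Set 5.673·exp(−k·t) = 2.5 → t = ln(5.673/2.5)/k = 62720 s = 17.42 h.
Distance = v·t = 1.0·62720 = 62720 m = 62.72 km.

62.7 km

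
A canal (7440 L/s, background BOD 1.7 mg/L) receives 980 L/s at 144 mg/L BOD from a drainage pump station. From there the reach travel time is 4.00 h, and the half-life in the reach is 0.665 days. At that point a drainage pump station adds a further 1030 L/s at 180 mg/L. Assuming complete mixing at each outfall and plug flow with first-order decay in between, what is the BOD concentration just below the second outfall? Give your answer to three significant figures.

Flow-weighted average: C = (7440·1.700 + 980.0·144.0) / 8420 = 153800/8420 = 18.26 mg/L; combined flow 8420 L/s.
Half-life 0.665 d → k = ln 2 / 0.665 = 1.042 d⁻¹.
Decay over the reach: 18.26·exp(−kt) = 18.26·0.8405 = 15.35 mg/L.
At the second outfall, C = (8420·15.35 + 1030·180.0) / (8420 + 1030) = 33.30 mg/L.

33.3 mg/L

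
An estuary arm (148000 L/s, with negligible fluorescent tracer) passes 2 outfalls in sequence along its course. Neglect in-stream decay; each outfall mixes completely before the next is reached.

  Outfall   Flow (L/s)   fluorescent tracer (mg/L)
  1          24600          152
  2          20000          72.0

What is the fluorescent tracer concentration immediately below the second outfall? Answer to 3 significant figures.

26.9 mg/L

Outfall 1: combined Q = 172600 L/s; C = (148000·0 + 24600·152.0)/172600 = 21.66 mg/L.
Outfall 2: combined Q = 192600 L/s; C = (172600·21.66 + 20000·72.00)/192600 = 26.89 mg/L.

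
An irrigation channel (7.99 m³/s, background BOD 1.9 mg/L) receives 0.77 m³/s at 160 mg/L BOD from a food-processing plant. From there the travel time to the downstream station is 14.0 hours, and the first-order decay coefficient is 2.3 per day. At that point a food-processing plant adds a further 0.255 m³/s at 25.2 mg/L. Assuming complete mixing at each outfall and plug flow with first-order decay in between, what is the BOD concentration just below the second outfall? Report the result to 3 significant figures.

Flow-weighted average: C = (7.990·1.900 + 0.7700·160.0) / 8.760 = 138.4/8.760 = 15.80 mg/L; combined flow 8.760 m³/s.
Applying C = C₀e^(−kt): 15.80 × 0.2614 = 4.129 mg/L.
Second outfall: C = (8.760·4.129 + 0.2550·25.20)/9.015 = 4.725 mg/L.

4.73 mg/L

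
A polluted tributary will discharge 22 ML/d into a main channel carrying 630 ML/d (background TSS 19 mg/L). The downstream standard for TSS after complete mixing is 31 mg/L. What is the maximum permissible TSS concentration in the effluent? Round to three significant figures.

375 mg/L

At the limit, (Qr·Cr + Qe·Cₑ)/(Qr + Qe) = 31:
Cₑ = (652.0·31 − 630.0·19.00) / 22.00 = 374.6 mg/L.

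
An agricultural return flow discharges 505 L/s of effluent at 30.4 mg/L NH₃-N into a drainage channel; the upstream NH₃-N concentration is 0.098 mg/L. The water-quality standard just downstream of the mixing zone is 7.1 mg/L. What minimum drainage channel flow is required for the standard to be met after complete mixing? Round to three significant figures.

Set C_mix = 7.1: (Q·0.09800 + 505.0·30.40) / (Q + 505.0) = 7.1
→ Q = 505.0·(30.40 − 7.1)/(7.1 − 0.09800) = 1680 L/s.

1680 L/s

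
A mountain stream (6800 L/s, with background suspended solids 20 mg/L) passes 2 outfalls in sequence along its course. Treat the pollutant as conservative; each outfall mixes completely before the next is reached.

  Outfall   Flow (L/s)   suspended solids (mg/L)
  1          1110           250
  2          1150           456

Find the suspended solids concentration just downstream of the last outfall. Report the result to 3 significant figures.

After outfall 1: Q = 6800 + 1110 = 7910 L/s; C = (6800·20.00 + 1110·250.0)/7910 = 52.28 mg/L.
After outfall 2: Q = 7910 + 1150 = 9060 L/s; C = (7910·52.28 + 1150·456.0)/9060 = 103.5 mg/L.

104 mg/L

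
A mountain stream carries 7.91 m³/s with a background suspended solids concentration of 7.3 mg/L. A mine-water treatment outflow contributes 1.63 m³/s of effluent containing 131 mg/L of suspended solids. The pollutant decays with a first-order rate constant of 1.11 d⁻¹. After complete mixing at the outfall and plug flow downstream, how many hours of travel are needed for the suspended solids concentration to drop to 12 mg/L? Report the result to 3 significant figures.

Mass balance: C = (7.910·7.300 + 1.630·131.0) / 9.540 = 271.3/9.540 = 28.44 mg/L.
28.44·exp(−k·t) = 12 → t = ln(28.44/12)/k = 67150 s = 18.65 h.

18.7 h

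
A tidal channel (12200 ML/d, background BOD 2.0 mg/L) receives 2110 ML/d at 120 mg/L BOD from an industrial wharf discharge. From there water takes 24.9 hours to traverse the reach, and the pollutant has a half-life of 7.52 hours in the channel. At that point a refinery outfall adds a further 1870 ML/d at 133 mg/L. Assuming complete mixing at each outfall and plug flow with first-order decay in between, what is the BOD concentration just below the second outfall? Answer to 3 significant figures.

17.1 mg/L

After mixing, C = (12200·2.000 + 2110·120.0) / 14310 = 277600/14310 = 19.40 mg/L; combined flow 14310 ML/d.
Half-life 7.52 h → k = ln 2 / 7.52 = 0.09217 h⁻¹ = 2.212 d⁻¹.
Applying C = C₀e^(−kt): 19.40 × 0.1007 = 1.954 mg/L.
At the second outfall, C = (14310·1.954 + 1870·133.0) / (14310 + 1870) = 17.10 mg/L.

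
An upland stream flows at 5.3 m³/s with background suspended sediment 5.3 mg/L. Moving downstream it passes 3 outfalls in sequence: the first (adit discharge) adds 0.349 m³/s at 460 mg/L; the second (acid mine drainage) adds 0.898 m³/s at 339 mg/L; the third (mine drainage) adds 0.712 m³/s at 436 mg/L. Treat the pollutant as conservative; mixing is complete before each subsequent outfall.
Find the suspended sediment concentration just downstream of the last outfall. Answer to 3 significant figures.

111 mg/L

Below outfall 1: Q → 5.649 m³/s, C = (5.300·5.300 + 0.3490·460.0)/5.649 = 33.39 mg/L.
Below outfall 2: Q → 6.547 m³/s, C = (5.649·33.39 + 0.8980·339.0)/6.547 = 75.31 mg/L.
Below outfall 3: Q → 7.259 m³/s, C = (6.547·75.31 + 0.7120·436.0)/7.259 = 110.7 mg/L.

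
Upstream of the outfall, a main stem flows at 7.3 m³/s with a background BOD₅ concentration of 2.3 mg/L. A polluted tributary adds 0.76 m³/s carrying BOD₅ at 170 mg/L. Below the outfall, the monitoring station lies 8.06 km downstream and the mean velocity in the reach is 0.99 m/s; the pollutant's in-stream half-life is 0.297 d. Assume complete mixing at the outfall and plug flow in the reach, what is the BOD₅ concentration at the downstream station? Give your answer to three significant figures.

Flow-weighted average: C = (7.300·2.300 + 0.7600·170.0) / 8.060 = 146.0/8.060 = 18.11 mg/L.
Travel time t = 8.06·1000 / 0.99 = 8141 s = 2.262 h.
Half-life 0.297 d → k = ln 2 / 0.297 = 2.334 d⁻¹.
Applying C = C₀e^(−kt): 18.11 × 0.8026 = 14.54 mg/L.

14.5 mg/L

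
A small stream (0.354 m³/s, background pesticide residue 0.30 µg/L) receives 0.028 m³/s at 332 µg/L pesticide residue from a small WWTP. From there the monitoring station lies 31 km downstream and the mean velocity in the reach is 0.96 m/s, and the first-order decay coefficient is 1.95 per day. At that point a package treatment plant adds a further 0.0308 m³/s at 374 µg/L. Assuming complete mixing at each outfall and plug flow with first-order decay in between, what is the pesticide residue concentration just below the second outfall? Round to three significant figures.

Mass balance: C = (0.3540·0.3000 + 0.02800·332.0) / 0.3820 = 9.402/0.3820 = 24.61 µg/L; combined flow 0.3820 m³/s.
Travel time t = 31·1000 / 0.96 = 32290 s = 8.970 h.
Applying C = C₀e^(−kt): 24.61 × 0.4825 = 11.88 µg/L.
Second outfall: C = (0.3820·11.88 + 0.03080·374.0)/0.4128 = 38.89 µg/L.

38.9 µg/L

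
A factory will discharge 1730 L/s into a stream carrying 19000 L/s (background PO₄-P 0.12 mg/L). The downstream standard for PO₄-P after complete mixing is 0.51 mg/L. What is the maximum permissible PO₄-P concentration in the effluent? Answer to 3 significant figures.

4.79 mg/L

At the limit, (Qr·Cr + Qe·Cₑ)/(Qr + Qe) = 0.51:
Cₑ = (20730·0.51 − 19000·0.1200) / 1730 = 4.793 mg/L.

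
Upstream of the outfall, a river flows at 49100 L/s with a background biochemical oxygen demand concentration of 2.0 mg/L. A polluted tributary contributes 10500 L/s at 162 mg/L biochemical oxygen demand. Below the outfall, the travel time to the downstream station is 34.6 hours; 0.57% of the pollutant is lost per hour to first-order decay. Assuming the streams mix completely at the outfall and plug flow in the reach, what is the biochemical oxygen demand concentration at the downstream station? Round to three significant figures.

24.8 mg/L

Flow-weighted average: C = (49100·2.000 + 10500·162.0) / 59600 = 1799000/59600 = 30.19 mg/L.
0.57%/h lost → k = −ln(1 − 0.0057) = 0.005716 h⁻¹.
Decay over the reach: 30.19·exp(−kt) = 30.19·0.8205 = 24.77 mg/L.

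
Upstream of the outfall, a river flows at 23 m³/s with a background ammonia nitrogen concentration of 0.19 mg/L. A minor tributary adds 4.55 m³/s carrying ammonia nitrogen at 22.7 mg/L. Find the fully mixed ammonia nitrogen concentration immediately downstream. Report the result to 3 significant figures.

3.91 mg/L

Conservation of mass: C = (23.00·0.1900 + 4.550·22.70) / 27.55 = 107.7/27.55 = 3.908 mg/L.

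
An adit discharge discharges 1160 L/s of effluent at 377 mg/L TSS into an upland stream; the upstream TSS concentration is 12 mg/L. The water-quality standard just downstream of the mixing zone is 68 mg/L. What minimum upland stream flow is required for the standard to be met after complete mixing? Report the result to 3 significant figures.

Set C_mix = 68: (Q·12.00 + 1160·377.0) / (Q + 1160) = 68
→ Q = 1160·(377.0 − 68)/(68 − 12.00) = 6401 L/s.

6400 L/s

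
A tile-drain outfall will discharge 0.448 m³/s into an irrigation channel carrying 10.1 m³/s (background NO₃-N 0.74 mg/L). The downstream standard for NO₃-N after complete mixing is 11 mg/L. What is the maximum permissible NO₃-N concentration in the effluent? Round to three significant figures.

242 mg/L

At the limit, (Qr·Cr + Qe·Cₑ)/(Qr + Qe) = 11:
Cₑ = (10.55·11 − 10.10·0.7400) / 0.4480 = 242.3 mg/L.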